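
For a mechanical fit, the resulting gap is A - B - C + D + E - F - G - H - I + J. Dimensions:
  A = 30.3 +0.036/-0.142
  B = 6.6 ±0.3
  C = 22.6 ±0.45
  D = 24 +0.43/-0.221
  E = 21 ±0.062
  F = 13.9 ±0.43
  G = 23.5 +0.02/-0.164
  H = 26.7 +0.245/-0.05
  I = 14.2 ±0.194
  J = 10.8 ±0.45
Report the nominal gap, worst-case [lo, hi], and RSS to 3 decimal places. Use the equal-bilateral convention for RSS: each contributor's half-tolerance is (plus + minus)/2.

Stack each dimension's contribution:
  +A: nom +30.300 → Σnom=30.300; wc +0.036/-0.142 → slack +0.036/-0.142; half-tol=0.089, Σhalf²=0.007921
  -B: nom -6.600 → Σnom=23.700; wc +0.300/-0.300 → slack +0.336/-0.442; half-tol=0.300, Σhalf²=0.097921
  -C: nom -22.600 → Σnom=1.100; wc +0.450/-0.450 → slack +0.786/-0.892; half-tol=0.450, Σhalf²=0.300421
  +D: nom +24.000 → Σnom=25.100; wc +0.430/-0.221 → slack +1.216/-1.113; half-tol=0.326, Σhalf²=0.406371
  +E: nom +21.000 → Σnom=46.100; wc +0.062/-0.062 → slack +1.278/-1.175; half-tol=0.062, Σhalf²=0.410215
  -F: nom -13.900 → Σnom=32.200; wc +0.430/-0.430 → slack +1.708/-1.605; half-tol=0.430, Σhalf²=0.595115
  -G: nom -23.500 → Σnom=8.700; wc +0.164/-0.020 → slack +1.872/-1.625; half-tol=0.092, Σhalf²=0.603579
  -H: nom -26.700 → Σnom=-18.000; wc +0.050/-0.245 → slack +1.922/-1.870; half-tol=0.147, Σhalf²=0.625336
  -I: nom -14.200 → Σnom=-32.200; wc +0.194/-0.194 → slack +2.116/-2.064; half-tol=0.194, Σhalf²=0.662972
  +J: nom +10.800 → Σnom=-21.400; wc +0.450/-0.450 → slack +2.566/-2.514; half-tol=0.450, Σhalf²=0.865472
Nominal = -21.400. Worst-case = [-21.400 - 2.514, -21.400 + 2.566] = [-23.914, -18.834]. RSS = √0.865472 = 0.930.

nominal=-21.400 wc=[-23.914,-18.834] rss=0.930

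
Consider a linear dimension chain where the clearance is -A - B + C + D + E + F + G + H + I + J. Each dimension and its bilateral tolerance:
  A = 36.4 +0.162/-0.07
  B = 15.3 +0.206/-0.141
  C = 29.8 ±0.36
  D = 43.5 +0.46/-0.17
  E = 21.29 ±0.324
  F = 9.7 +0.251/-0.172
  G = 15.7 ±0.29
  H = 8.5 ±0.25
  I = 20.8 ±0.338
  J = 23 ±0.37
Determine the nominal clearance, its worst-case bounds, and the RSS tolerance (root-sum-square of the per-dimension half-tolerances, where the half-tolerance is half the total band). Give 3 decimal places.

nominal=120.590 wc=[117.948,123.444] rss=0.905

Stack each dimension's contribution:
  -A: nom -36.400 → Σnom=-36.400; wc +0.070/-0.162 → slack +0.070/-0.162; half-tol=0.116, Σhalf²=0.013456
  -B: nom -15.300 → Σnom=-51.700; wc +0.141/-0.206 → slack +0.211/-0.368; half-tol=0.173, Σhalf²=0.043558
  +C: nom +29.800 → Σnom=-21.900; wc +0.360/-0.360 → slack +0.571/-0.728; half-tol=0.360, Σhalf²=0.173158
  +D: nom +43.500 → Σnom=21.600; wc +0.460/-0.170 → slack +1.031/-0.898; half-tol=0.315, Σhalf²=0.272383
  +E: nom +21.290 → Σnom=42.890; wc +0.324/-0.324 → slack +1.355/-1.222; half-tol=0.324, Σhalf²=0.377359
  +F: nom +9.700 → Σnom=52.590; wc +0.251/-0.172 → slack +1.606/-1.394; half-tol=0.211, Σhalf²=0.422091
  +G: nom +15.700 → Σnom=68.290; wc +0.290/-0.290 → slack +1.896/-1.684; half-tol=0.290, Σhalf²=0.506191
  +H: nom +8.500 → Σnom=76.790; wc +0.250/-0.250 → slack +2.146/-1.934; half-tol=0.250, Σhalf²=0.568691
  +I: nom +20.800 → Σnom=97.590; wc +0.338/-0.338 → slack +2.484/-2.272; half-tol=0.338, Σhalf²=0.682935
  +J: nom +23.000 → Σnom=120.590; wc +0.370/-0.370 → slack +2.854/-2.642; half-tol=0.370, Σhalf²=0.819835
Nominal = 120.590. Worst-case = [120.590 - 2.642, 120.590 + 2.854] = [117.948, 123.444]. RSS = √0.819835 = 0.905.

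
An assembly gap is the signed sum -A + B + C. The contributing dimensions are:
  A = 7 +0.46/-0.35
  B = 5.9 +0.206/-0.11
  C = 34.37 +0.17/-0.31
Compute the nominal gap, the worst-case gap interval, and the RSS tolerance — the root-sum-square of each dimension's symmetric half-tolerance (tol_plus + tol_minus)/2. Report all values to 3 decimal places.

Stack each dimension's contribution:
  -A: nom -7.000 → Σnom=-7.000; wc +0.350/-0.460 → slack +0.350/-0.460; half-tol=0.405, Σhalf²=0.164025
  +B: nom +5.900 → Σnom=-1.100; wc +0.206/-0.110 → slack +0.556/-0.570; half-tol=0.158, Σhalf²=0.188989
  +C: nom +34.370 → Σnom=33.270; wc +0.170/-0.310 → slack +0.726/-0.880; half-tol=0.240, Σhalf²=0.246589
Nominal = 33.270. Worst-case = [33.270 - 0.880, 33.270 + 0.726] = [32.390, 33.996]. RSS = √0.246589 = 0.497.

nominal=33.270 wc=[32.390,33.996] rss=0.497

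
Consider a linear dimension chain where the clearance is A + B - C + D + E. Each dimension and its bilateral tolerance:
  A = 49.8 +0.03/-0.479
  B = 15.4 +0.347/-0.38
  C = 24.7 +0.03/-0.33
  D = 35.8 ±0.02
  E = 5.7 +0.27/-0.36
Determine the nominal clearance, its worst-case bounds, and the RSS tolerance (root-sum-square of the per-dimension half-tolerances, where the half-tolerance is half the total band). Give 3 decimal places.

nominal=82.000 wc=[80.731,82.997] rss=0.574

Stack each dimension's contribution:
  +A: nom +49.800 → Σnom=49.800; wc +0.030/-0.479 → slack +0.030/-0.479; half-tol=0.255, Σhalf²=0.064770
  +B: nom +15.400 → Σnom=65.200; wc +0.347/-0.380 → slack +0.377/-0.859; half-tol=0.363, Σhalf²=0.196902
  -C: nom -24.700 → Σnom=40.500; wc +0.330/-0.030 → slack +0.707/-0.889; half-tol=0.180, Σhalf²=0.229302
  +D: nom +35.800 → Σnom=76.300; wc +0.020/-0.020 → slack +0.727/-0.909; half-tol=0.020, Σhalf²=0.229702
  +E: nom +5.700 → Σnom=82.000; wc +0.270/-0.360 → slack +0.997/-1.269; half-tol=0.315, Σhalf²=0.328927
Nominal = 82.000. Worst-case = [82.000 - 1.269, 82.000 + 0.997] = [80.731, 82.997]. RSS = √0.328927 = 0.574.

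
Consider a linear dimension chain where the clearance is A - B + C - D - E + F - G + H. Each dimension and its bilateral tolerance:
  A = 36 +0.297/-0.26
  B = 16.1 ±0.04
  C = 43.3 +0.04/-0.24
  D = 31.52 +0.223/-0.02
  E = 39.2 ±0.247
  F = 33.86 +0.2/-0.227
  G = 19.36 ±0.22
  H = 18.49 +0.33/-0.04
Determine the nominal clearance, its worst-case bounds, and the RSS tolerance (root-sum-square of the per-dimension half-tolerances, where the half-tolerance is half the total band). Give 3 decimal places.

nominal=25.470 wc=[23.973,26.864] rss=0.550

Stack each dimension's contribution:
  +A: nom +36.000 → Σnom=36.000; wc +0.297/-0.260 → slack +0.297/-0.260; half-tol=0.278, Σhalf²=0.077562
  -B: nom -16.100 → Σnom=19.900; wc +0.040/-0.040 → slack +0.337/-0.300; half-tol=0.040, Σhalf²=0.079162
  +C: nom +43.300 → Σnom=63.200; wc +0.040/-0.240 → slack +0.377/-0.540; half-tol=0.140, Σhalf²=0.098762
  -D: nom -31.520 → Σnom=31.680; wc +0.020/-0.223 → slack +0.397/-0.763; half-tol=0.121, Σhalf²=0.113524
  -E: nom -39.200 → Σnom=-7.520; wc +0.247/-0.247 → slack +0.644/-1.010; half-tol=0.247, Σhalf²=0.174533
  +F: nom +33.860 → Σnom=26.340; wc +0.200/-0.227 → slack +0.844/-1.237; half-tol=0.214, Σhalf²=0.220116
  -G: nom -19.360 → Σnom=6.980; wc +0.220/-0.220 → slack +1.064/-1.457; half-tol=0.220, Σhalf²=0.268516
  +H: nom +18.490 → Σnom=25.470; wc +0.330/-0.040 → slack +1.394/-1.497; half-tol=0.185, Σhalf²=0.302741
Nominal = 25.470. Worst-case = [25.470 - 1.497, 25.470 + 1.394] = [23.973, 26.864]. RSS = √0.302741 = 0.550.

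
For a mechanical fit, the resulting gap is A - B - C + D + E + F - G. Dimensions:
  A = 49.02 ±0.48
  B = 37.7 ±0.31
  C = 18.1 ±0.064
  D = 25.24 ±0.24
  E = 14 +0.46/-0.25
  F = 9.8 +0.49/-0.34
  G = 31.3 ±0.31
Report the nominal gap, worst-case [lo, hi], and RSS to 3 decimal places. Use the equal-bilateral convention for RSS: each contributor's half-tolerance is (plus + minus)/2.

nominal=10.960 wc=[8.966,13.314] rss=0.885

Stack each dimension's contribution:
  +A: nom +49.020 → Σnom=49.020; wc +0.480/-0.480 → slack +0.480/-0.480; half-tol=0.480, Σhalf²=0.230400
  -B: nom -37.700 → Σnom=11.320; wc +0.310/-0.310 → slack +0.790/-0.790; half-tol=0.310, Σhalf²=0.326500
  -C: nom -18.100 → Σnom=-6.780; wc +0.064/-0.064 → slack +0.854/-0.854; half-tol=0.064, Σhalf²=0.330596
  +D: nom +25.240 → Σnom=18.460; wc +0.240/-0.240 → slack +1.094/-1.094; half-tol=0.240, Σhalf²=0.388196
  +E: nom +14.000 → Σnom=32.460; wc +0.460/-0.250 → slack +1.554/-1.344; half-tol=0.355, Σhalf²=0.514221
  +F: nom +9.800 → Σnom=42.260; wc +0.490/-0.340 → slack +2.044/-1.684; half-tol=0.415, Σhalf²=0.686446
  -G: nom -31.300 → Σnom=10.960; wc +0.310/-0.310 → slack +2.354/-1.994; half-tol=0.310, Σhalf²=0.782546
Nominal = 10.960. Worst-case = [10.960 - 1.994, 10.960 + 2.354] = [8.966, 13.314]. RSS = √0.782546 = 0.885.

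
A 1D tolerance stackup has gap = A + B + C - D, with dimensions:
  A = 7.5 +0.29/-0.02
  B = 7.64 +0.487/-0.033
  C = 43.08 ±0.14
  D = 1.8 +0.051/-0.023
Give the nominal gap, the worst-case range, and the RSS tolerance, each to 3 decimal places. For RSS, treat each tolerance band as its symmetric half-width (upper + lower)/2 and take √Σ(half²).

Stack each dimension's contribution:
  +A: nom +7.500 → Σnom=7.500; wc +0.290/-0.020 → slack +0.290/-0.020; half-tol=0.155, Σhalf²=0.024025
  +B: nom +7.640 → Σnom=15.140; wc +0.487/-0.033 → slack +0.777/-0.053; half-tol=0.260, Σhalf²=0.091625
  +C: nom +43.080 → Σnom=58.220; wc +0.140/-0.140 → slack +0.917/-0.193; half-tol=0.140, Σhalf²=0.111225
  -D: nom -1.800 → Σnom=56.420; wc +0.023/-0.051 → slack +0.940/-0.244; half-tol=0.037, Σhalf²=0.112594
Nominal = 56.420. Worst-case = [56.420 - 0.244, 56.420 + 0.940] = [56.176, 57.360]. RSS = √0.112594 = 0.336.

nominal=56.420 wc=[56.176,57.360] rss=0.336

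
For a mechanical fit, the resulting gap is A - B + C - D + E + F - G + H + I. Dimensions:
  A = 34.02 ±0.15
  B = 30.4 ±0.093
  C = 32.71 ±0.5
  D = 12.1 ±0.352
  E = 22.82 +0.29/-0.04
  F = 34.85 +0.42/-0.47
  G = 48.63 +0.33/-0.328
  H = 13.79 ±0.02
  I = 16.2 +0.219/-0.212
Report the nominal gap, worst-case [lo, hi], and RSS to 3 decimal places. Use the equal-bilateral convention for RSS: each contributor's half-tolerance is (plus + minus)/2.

Stack each dimension's contribution:
  +A: nom +34.020 → Σnom=34.020; wc +0.150/-0.150 → slack +0.150/-0.150; half-tol=0.150, Σhalf²=0.022500
  -B: nom -30.400 → Σnom=3.620; wc +0.093/-0.093 → slack +0.243/-0.243; half-tol=0.093, Σhalf²=0.031149
  +C: nom +32.710 → Σnom=36.330; wc +0.500/-0.500 → slack +0.743/-0.743; half-tol=0.500, Σhalf²=0.281149
  -D: nom -12.100 → Σnom=24.230; wc +0.352/-0.352 → slack +1.095/-1.095; half-tol=0.352, Σhalf²=0.405053
  +E: nom +22.820 → Σnom=47.050; wc +0.290/-0.040 → slack +1.385/-1.135; half-tol=0.165, Σhalf²=0.432278
  +F: nom +34.850 → Σnom=81.900; wc +0.420/-0.470 → slack +1.805/-1.605; half-tol=0.445, Σhalf²=0.630303
  -G: nom -48.630 → Σnom=33.270; wc +0.328/-0.330 → slack +2.133/-1.935; half-tol=0.329, Σhalf²=0.738544
  +H: nom +13.790 → Σnom=47.060; wc +0.020/-0.020 → slack +2.153/-1.955; half-tol=0.020, Σhalf²=0.738944
  +I: nom +16.200 → Σnom=63.260; wc +0.219/-0.212 → slack +2.372/-2.167; half-tol=0.215, Σhalf²=0.785384
Nominal = 63.260. Worst-case = [63.260 - 2.167, 63.260 + 2.372] = [61.093, 65.632]. RSS = √0.785384 = 0.886.

nominal=63.260 wc=[61.093,65.632] rss=0.886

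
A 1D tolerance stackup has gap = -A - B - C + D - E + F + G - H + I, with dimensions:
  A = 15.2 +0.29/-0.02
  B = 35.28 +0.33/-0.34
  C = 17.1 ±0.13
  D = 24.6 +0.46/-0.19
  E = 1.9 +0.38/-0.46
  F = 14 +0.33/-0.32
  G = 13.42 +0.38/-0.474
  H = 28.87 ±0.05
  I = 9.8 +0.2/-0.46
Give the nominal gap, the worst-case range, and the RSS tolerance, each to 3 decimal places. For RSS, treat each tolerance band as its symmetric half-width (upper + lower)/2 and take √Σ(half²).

nominal=-36.530 wc=[-39.154,-34.160] rss=0.914

Stack each dimension's contribution:
  -A: nom -15.200 → Σnom=-15.200; wc +0.020/-0.290 → slack +0.020/-0.290; half-tol=0.155, Σhalf²=0.024025
  -B: nom -35.280 → Σnom=-50.480; wc +0.340/-0.330 → slack +0.360/-0.620; half-tol=0.335, Σhalf²=0.136250
  -C: nom -17.100 → Σnom=-67.580; wc +0.130/-0.130 → slack +0.490/-0.750; half-tol=0.130, Σhalf²=0.153150
  +D: nom +24.600 → Σnom=-42.980; wc +0.460/-0.190 → slack +0.950/-0.940; half-tol=0.325, Σhalf²=0.258775
  -E: nom -1.900 → Σnom=-44.880; wc +0.460/-0.380 → slack +1.410/-1.320; half-tol=0.420, Σhalf²=0.435175
  +F: nom +14.000 → Σnom=-30.880; wc +0.330/-0.320 → slack +1.740/-1.640; half-tol=0.325, Σhalf²=0.540800
  +G: nom +13.420 → Σnom=-17.460; wc +0.380/-0.474 → slack +2.120/-2.114; half-tol=0.427, Σhalf²=0.723129
  -H: nom -28.870 → Σnom=-46.330; wc +0.050/-0.050 → slack +2.170/-2.164; half-tol=0.050, Σhalf²=0.725629
  +I: nom +9.800 → Σnom=-36.530; wc +0.200/-0.460 → slack +2.370/-2.624; half-tol=0.330, Σhalf²=0.834529
Nominal = -36.530. Worst-case = [-36.530 - 2.624, -36.530 + 2.370] = [-39.154, -34.160]. RSS = √0.834529 = 0.914.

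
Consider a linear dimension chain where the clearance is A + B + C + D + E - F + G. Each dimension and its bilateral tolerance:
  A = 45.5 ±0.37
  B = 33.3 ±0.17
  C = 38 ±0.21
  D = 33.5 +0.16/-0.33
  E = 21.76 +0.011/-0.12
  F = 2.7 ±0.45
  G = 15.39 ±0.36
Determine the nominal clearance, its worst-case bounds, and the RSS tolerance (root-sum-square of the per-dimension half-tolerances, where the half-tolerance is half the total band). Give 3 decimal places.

nominal=184.750 wc=[182.740,186.481] rss=0.779

Stack each dimension's contribution:
  +A: nom +45.500 → Σnom=45.500; wc +0.370/-0.370 → slack +0.370/-0.370; half-tol=0.370, Σhalf²=0.136900
  +B: nom +33.300 → Σnom=78.800; wc +0.170/-0.170 → slack +0.540/-0.540; half-tol=0.170, Σhalf²=0.165800
  +C: nom +38.000 → Σnom=116.800; wc +0.210/-0.210 → slack +0.750/-0.750; half-tol=0.210, Σhalf²=0.209900
  +D: nom +33.500 → Σnom=150.300; wc +0.160/-0.330 → slack +0.910/-1.080; half-tol=0.245, Σhalf²=0.269925
  +E: nom +21.760 → Σnom=172.060; wc +0.011/-0.120 → slack +0.921/-1.200; half-tol=0.066, Σhalf²=0.274215
  -F: nom -2.700 → Σnom=169.360; wc +0.450/-0.450 → slack +1.371/-1.650; half-tol=0.450, Σhalf²=0.476715
  +G: nom +15.390 → Σnom=184.750; wc +0.360/-0.360 → slack +1.731/-2.010; half-tol=0.360, Σhalf²=0.606315
Nominal = 184.750. Worst-case = [184.750 - 2.010, 184.750 + 1.731] = [182.740, 186.481]. RSS = √0.606315 = 0.779.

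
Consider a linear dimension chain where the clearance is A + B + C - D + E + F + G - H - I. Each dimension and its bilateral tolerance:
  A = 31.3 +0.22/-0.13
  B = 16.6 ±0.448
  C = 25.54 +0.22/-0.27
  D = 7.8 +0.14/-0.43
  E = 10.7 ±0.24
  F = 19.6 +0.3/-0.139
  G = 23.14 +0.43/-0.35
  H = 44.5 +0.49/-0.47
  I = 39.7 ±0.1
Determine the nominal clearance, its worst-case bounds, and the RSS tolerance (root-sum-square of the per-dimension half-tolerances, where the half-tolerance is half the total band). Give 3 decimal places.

Stack each dimension's contribution:
  +A: nom +31.300 → Σnom=31.300; wc +0.220/-0.130 → slack +0.220/-0.130; half-tol=0.175, Σhalf²=0.030625
  +B: nom +16.600 → Σnom=47.900; wc +0.448/-0.448 → slack +0.668/-0.578; half-tol=0.448, Σhalf²=0.231329
  +C: nom +25.540 → Σnom=73.440; wc +0.220/-0.270 → slack +0.888/-0.848; half-tol=0.245, Σhalf²=0.291354
  -D: nom -7.800 → Σnom=65.640; wc +0.430/-0.140 → slack +1.318/-0.988; half-tol=0.285, Σhalf²=0.372579
  +E: nom +10.700 → Σnom=76.340; wc +0.240/-0.240 → slack +1.558/-1.228; half-tol=0.240, Σhalf²=0.430179
  +F: nom +19.600 → Σnom=95.940; wc +0.300/-0.139 → slack +1.858/-1.367; half-tol=0.220, Σhalf²=0.478359
  +G: nom +23.140 → Σnom=119.080; wc +0.430/-0.350 → slack +2.288/-1.717; half-tol=0.390, Σhalf²=0.630459
  -H: nom -44.500 → Σnom=74.580; wc +0.470/-0.490 → slack +2.758/-2.207; half-tol=0.480, Σhalf²=0.860859
  -I: nom -39.700 → Σnom=34.880; wc +0.100/-0.100 → slack +2.858/-2.307; half-tol=0.100, Σhalf²=0.870859
Nominal = 34.880. Worst-case = [34.880 - 2.307, 34.880 + 2.858] = [32.573, 37.738]. RSS = √0.870859 = 0.933.

nominal=34.880 wc=[32.573,37.738] rss=0.933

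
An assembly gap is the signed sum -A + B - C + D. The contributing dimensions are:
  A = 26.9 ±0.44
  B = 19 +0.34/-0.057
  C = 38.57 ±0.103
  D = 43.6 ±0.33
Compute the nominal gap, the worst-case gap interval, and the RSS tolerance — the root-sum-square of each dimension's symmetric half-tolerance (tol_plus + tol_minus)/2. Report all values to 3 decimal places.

Stack each dimension's contribution:
  -A: nom -26.900 → Σnom=-26.900; wc +0.440/-0.440 → slack +0.440/-0.440; half-tol=0.440, Σhalf²=0.193600
  +B: nom +19.000 → Σnom=-7.900; wc +0.340/-0.057 → slack +0.780/-0.497; half-tol=0.199, Σhalf²=0.233002
  -C: nom -38.570 → Σnom=-46.470; wc +0.103/-0.103 → slack +0.883/-0.600; half-tol=0.103, Σhalf²=0.243611
  +D: nom +43.600 → Σnom=-2.870; wc +0.330/-0.330 → slack +1.213/-0.930; half-tol=0.330, Σhalf²=0.352511
Nominal = -2.870. Worst-case = [-2.870 - 0.930, -2.870 + 1.213] = [-3.800, -1.657]. RSS = √0.352511 = 0.594.

nominal=-2.870 wc=[-3.800,-1.657] rss=0.594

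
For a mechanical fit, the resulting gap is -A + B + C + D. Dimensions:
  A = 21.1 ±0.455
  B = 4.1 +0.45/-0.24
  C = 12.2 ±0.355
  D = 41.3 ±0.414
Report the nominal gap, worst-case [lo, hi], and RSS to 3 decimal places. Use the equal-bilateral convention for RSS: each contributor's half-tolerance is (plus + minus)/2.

nominal=36.500 wc=[35.036,38.174] rss=0.790

Stack each dimension's contribution:
  -A: nom -21.100 → Σnom=-21.100; wc +0.455/-0.455 → slack +0.455/-0.455; half-tol=0.455, Σhalf²=0.207025
  +B: nom +4.100 → Σnom=-17.000; wc +0.450/-0.240 → slack +0.905/-0.695; half-tol=0.345, Σhalf²=0.326050
  +C: nom +12.200 → Σnom=-4.800; wc +0.355/-0.355 → slack +1.260/-1.050; half-tol=0.355, Σhalf²=0.452075
  +D: nom +41.300 → Σnom=36.500; wc +0.414/-0.414 → slack +1.674/-1.464; half-tol=0.414, Σhalf²=0.623471
Nominal = 36.500. Worst-case = [36.500 - 1.464, 36.500 + 1.674] = [35.036, 38.174]. RSS = √0.623471 = 0.790.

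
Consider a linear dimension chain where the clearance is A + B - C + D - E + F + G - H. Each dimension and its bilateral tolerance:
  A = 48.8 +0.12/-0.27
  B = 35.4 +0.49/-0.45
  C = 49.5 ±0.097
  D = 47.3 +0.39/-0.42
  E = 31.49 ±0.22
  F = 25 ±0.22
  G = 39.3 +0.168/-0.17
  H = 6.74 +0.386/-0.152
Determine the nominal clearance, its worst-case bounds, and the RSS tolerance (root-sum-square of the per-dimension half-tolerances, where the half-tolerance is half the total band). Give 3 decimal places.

Stack each dimension's contribution:
  +A: nom +48.800 → Σnom=48.800; wc +0.120/-0.270 → slack +0.120/-0.270; half-tol=0.195, Σhalf²=0.038025
  +B: nom +35.400 → Σnom=84.200; wc +0.490/-0.450 → slack +0.610/-0.720; half-tol=0.470, Σhalf²=0.258925
  -C: nom -49.500 → Σnom=34.700; wc +0.097/-0.097 → slack +0.707/-0.817; half-tol=0.097, Σhalf²=0.268334
  +D: nom +47.300 → Σnom=82.000; wc +0.390/-0.420 → slack +1.097/-1.237; half-tol=0.405, Σhalf²=0.432359
  -E: nom -31.490 → Σnom=50.510; wc +0.220/-0.220 → slack +1.317/-1.457; half-tol=0.220, Σhalf²=0.480759
  +F: nom +25.000 → Σnom=75.510; wc +0.220/-0.220 → slack +1.537/-1.677; half-tol=0.220, Σhalf²=0.529159
  +G: nom +39.300 → Σnom=114.810; wc +0.168/-0.170 → slack +1.705/-1.847; half-tol=0.169, Σhalf²=0.557720
  -H: nom -6.740 → Σnom=108.070; wc +0.152/-0.386 → slack +1.857/-2.233; half-tol=0.269, Σhalf²=0.630081
Nominal = 108.070. Worst-case = [108.070 - 2.233, 108.070 + 1.857] = [105.837, 109.927]. RSS = √0.630081 = 0.794.

nominal=108.070 wc=[105.837,109.927] rss=0.794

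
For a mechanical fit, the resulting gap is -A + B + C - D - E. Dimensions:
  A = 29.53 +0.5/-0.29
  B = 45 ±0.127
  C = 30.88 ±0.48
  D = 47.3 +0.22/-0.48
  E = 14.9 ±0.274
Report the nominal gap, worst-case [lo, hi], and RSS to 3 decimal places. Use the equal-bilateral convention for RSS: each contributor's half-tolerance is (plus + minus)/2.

nominal=-15.850 wc=[-17.451,-14.199] rss=0.775

Stack each dimension's contribution:
  -A: nom -29.530 → Σnom=-29.530; wc +0.290/-0.500 → slack +0.290/-0.500; half-tol=0.395, Σhalf²=0.156025
  +B: nom +45.000 → Σnom=15.470; wc +0.127/-0.127 → slack +0.417/-0.627; half-tol=0.127, Σhalf²=0.172154
  +C: nom +30.880 → Σnom=46.350; wc +0.480/-0.480 → slack +0.897/-1.107; half-tol=0.480, Σhalf²=0.402554
  -D: nom -47.300 → Σnom=-0.950; wc +0.480/-0.220 → slack +1.377/-1.327; half-tol=0.350, Σhalf²=0.525054
  -E: nom -14.900 → Σnom=-15.850; wc +0.274/-0.274 → slack +1.651/-1.601; half-tol=0.274, Σhalf²=0.600130
Nominal = -15.850. Worst-case = [-15.850 - 1.601, -15.850 + 1.651] = [-17.451, -14.199]. RSS = √0.600130 = 0.775.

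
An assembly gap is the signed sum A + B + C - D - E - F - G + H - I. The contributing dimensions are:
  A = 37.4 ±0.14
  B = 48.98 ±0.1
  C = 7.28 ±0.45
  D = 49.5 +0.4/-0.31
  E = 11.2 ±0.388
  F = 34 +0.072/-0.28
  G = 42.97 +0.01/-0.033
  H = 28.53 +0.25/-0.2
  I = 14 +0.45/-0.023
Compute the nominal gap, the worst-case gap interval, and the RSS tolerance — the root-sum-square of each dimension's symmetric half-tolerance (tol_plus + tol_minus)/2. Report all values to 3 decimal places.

nominal=-29.480 wc=[-31.690,-27.506] rss=0.804

Stack each dimension's contribution:
  +A: nom +37.400 → Σnom=37.400; wc +0.140/-0.140 → slack +0.140/-0.140; half-tol=0.140, Σhalf²=0.019600
  +B: nom +48.980 → Σnom=86.380; wc +0.100/-0.100 → slack +0.240/-0.240; half-tol=0.100, Σhalf²=0.029600
  +C: nom +7.280 → Σnom=93.660; wc +0.450/-0.450 → slack +0.690/-0.690; half-tol=0.450, Σhalf²=0.232100
  -D: nom -49.500 → Σnom=44.160; wc +0.310/-0.400 → slack +1.000/-1.090; half-tol=0.355, Σhalf²=0.358125
  -E: nom -11.200 → Σnom=32.960; wc +0.388/-0.388 → slack +1.388/-1.478; half-tol=0.388, Σhalf²=0.508669
  -F: nom -34.000 → Σnom=-1.040; wc +0.280/-0.072 → slack +1.668/-1.550; half-tol=0.176, Σhalf²=0.539645
  -G: nom -42.970 → Σnom=-44.010; wc +0.033/-0.010 → slack +1.701/-1.560; half-tol=0.022, Σhalf²=0.540107
  +H: nom +28.530 → Σnom=-15.480; wc +0.250/-0.200 → slack +1.951/-1.760; half-tol=0.225, Σhalf²=0.590732
  -I: nom -14.000 → Σnom=-29.480; wc +0.023/-0.450 → slack +1.974/-2.210; half-tol=0.237, Σhalf²=0.646665
Nominal = -29.480. Worst-case = [-29.480 - 2.210, -29.480 + 1.974] = [-31.690, -27.506]. RSS = √0.646665 = 0.804.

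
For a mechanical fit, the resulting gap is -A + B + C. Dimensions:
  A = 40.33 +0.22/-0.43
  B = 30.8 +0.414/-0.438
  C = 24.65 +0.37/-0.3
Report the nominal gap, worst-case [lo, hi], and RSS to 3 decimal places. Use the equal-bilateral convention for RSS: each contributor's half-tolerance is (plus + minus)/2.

Stack each dimension's contribution:
  -A: nom -40.330 → Σnom=-40.330; wc +0.430/-0.220 → slack +0.430/-0.220; half-tol=0.325, Σhalf²=0.105625
  +B: nom +30.800 → Σnom=-9.530; wc +0.414/-0.438 → slack +0.844/-0.658; half-tol=0.426, Σhalf²=0.287101
  +C: nom +24.650 → Σnom=15.120; wc +0.370/-0.300 → slack +1.214/-0.958; half-tol=0.335, Σhalf²=0.399326
Nominal = 15.120. Worst-case = [15.120 - 0.958, 15.120 + 1.214] = [14.162, 16.334]. RSS = √0.399326 = 0.632.

nominal=15.120 wc=[14.162,16.334] rss=0.632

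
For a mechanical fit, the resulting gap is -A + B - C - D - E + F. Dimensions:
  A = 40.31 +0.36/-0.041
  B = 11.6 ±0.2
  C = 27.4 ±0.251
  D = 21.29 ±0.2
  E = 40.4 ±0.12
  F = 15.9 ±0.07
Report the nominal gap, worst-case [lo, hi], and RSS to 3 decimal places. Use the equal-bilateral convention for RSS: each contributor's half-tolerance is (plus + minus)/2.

Stack each dimension's contribution:
  -A: nom -40.310 → Σnom=-40.310; wc +0.041/-0.360 → slack +0.041/-0.360; half-tol=0.200, Σhalf²=0.040200
  +B: nom +11.600 → Σnom=-28.710; wc +0.200/-0.200 → slack +0.241/-0.560; half-tol=0.200, Σhalf²=0.080200
  -C: nom -27.400 → Σnom=-56.110; wc +0.251/-0.251 → slack +0.492/-0.811; half-tol=0.251, Σhalf²=0.143201
  -D: nom -21.290 → Σnom=-77.400; wc +0.200/-0.200 → slack +0.692/-1.011; half-tol=0.200, Σhalf²=0.183201
  -E: nom -40.400 → Σnom=-117.800; wc +0.120/-0.120 → slack +0.812/-1.131; half-tol=0.120, Σhalf²=0.197601
  +F: nom +15.900 → Σnom=-101.900; wc +0.070/-0.070 → slack +0.882/-1.201; half-tol=0.070, Σhalf²=0.202501
Nominal = -101.900. Worst-case = [-101.900 - 1.201, -101.900 + 0.882] = [-103.101, -101.018]. RSS = √0.202501 = 0.450.

nominal=-101.900 wc=[-103.101,-101.018] rss=0.450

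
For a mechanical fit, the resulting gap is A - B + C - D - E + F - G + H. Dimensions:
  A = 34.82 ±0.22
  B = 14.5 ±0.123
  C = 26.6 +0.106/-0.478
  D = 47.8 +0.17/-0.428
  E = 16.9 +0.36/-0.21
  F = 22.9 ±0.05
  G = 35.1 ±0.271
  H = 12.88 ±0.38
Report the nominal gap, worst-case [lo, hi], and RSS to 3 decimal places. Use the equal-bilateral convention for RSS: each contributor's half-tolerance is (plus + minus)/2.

nominal=-17.100 wc=[-19.152,-15.312] rss=0.735

Stack each dimension's contribution:
  +A: nom +34.820 → Σnom=34.820; wc +0.220/-0.220 → slack +0.220/-0.220; half-tol=0.220, Σhalf²=0.048400
  -B: nom -14.500 → Σnom=20.320; wc +0.123/-0.123 → slack +0.343/-0.343; half-tol=0.123, Σhalf²=0.063529
  +C: nom +26.600 → Σnom=46.920; wc +0.106/-0.478 → slack +0.449/-0.821; half-tol=0.292, Σhalf²=0.148793
  -D: nom -47.800 → Σnom=-0.880; wc +0.428/-0.170 → slack +0.877/-0.991; half-tol=0.299, Σhalf²=0.238194
  -E: nom -16.900 → Σnom=-17.780; wc +0.210/-0.360 → slack +1.087/-1.351; half-tol=0.285, Σhalf²=0.319419
  +F: nom +22.900 → Σnom=5.120; wc +0.050/-0.050 → slack +1.137/-1.401; half-tol=0.050, Σhalf²=0.321919
  -G: nom -35.100 → Σnom=-29.980; wc +0.271/-0.271 → slack +1.408/-1.672; half-tol=0.271, Σhalf²=0.395360
  +H: nom +12.880 → Σnom=-17.100; wc +0.380/-0.380 → slack +1.788/-2.052; half-tol=0.380, Σhalf²=0.539760
Nominal = -17.100. Worst-case = [-17.100 - 2.052, -17.100 + 1.788] = [-19.152, -15.312]. RSS = √0.539760 = 0.735.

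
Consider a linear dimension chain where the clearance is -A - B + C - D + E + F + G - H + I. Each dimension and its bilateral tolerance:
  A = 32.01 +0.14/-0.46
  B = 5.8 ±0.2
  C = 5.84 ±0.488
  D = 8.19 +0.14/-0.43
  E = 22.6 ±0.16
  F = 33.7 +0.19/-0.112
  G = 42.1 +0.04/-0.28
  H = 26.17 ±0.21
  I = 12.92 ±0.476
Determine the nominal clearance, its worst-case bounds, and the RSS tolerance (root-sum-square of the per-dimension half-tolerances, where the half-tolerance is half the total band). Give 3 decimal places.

Stack each dimension's contribution:
  -A: nom -32.010 → Σnom=-32.010; wc +0.460/-0.140 → slack +0.460/-0.140; half-tol=0.300, Σhalf²=0.090000
  -B: nom -5.800 → Σnom=-37.810; wc +0.200/-0.200 → slack +0.660/-0.340; half-tol=0.200, Σhalf²=0.130000
  +C: nom +5.840 → Σnom=-31.970; wc +0.488/-0.488 → slack +1.148/-0.828; half-tol=0.488, Σhalf²=0.368144
  -D: nom -8.190 → Σnom=-40.160; wc +0.430/-0.140 → slack +1.578/-0.968; half-tol=0.285, Σhalf²=0.449369
  +E: nom +22.600 → Σnom=-17.560; wc +0.160/-0.160 → slack +1.738/-1.128; half-tol=0.160, Σhalf²=0.474969
  +F: nom +33.700 → Σnom=16.140; wc +0.190/-0.112 → slack +1.928/-1.240; half-tol=0.151, Σhalf²=0.497770
  +G: nom +42.100 → Σnom=58.240; wc +0.040/-0.280 → slack +1.968/-1.520; half-tol=0.160, Σhalf²=0.523370
  -H: nom -26.170 → Σnom=32.070; wc +0.210/-0.210 → slack +2.178/-1.730; half-tol=0.210, Σhalf²=0.567470
  +I: nom +12.920 → Σnom=44.990; wc +0.476/-0.476 → slack +2.654/-2.206; half-tol=0.476, Σhalf²=0.794046
Nominal = 44.990. Worst-case = [44.990 - 2.206, 44.990 + 2.654] = [42.784, 47.644]. RSS = √0.794046 = 0.891.

nominal=44.990 wc=[42.784,47.644] rss=0.891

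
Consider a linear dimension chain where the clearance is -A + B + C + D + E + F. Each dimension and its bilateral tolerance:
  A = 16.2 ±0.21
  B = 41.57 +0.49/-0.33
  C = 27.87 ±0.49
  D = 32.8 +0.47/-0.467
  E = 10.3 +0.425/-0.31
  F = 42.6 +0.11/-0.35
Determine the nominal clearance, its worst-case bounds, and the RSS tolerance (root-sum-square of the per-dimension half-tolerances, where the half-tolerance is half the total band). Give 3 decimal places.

nominal=138.940 wc=[136.783,141.135] rss=0.927

Stack each dimension's contribution:
  -A: nom -16.200 → Σnom=-16.200; wc +0.210/-0.210 → slack +0.210/-0.210; half-tol=0.210, Σhalf²=0.044100
  +B: nom +41.570 → Σnom=25.370; wc +0.490/-0.330 → slack +0.700/-0.540; half-tol=0.410, Σhalf²=0.212200
  +C: nom +27.870 → Σnom=53.240; wc +0.490/-0.490 → slack +1.190/-1.030; half-tol=0.490, Σhalf²=0.452300
  +D: nom +32.800 → Σnom=86.040; wc +0.470/-0.467 → slack +1.660/-1.497; half-tol=0.469, Σhalf²=0.671792
  +E: nom +10.300 → Σnom=96.340; wc +0.425/-0.310 → slack +2.085/-1.807; half-tol=0.367, Σhalf²=0.806849
  +F: nom +42.600 → Σnom=138.940; wc +0.110/-0.350 → slack +2.195/-2.157; half-tol=0.230, Σhalf²=0.859749
Nominal = 138.940. Worst-case = [138.940 - 2.157, 138.940 + 2.195] = [136.783, 141.135]. RSS = √0.859749 = 0.927.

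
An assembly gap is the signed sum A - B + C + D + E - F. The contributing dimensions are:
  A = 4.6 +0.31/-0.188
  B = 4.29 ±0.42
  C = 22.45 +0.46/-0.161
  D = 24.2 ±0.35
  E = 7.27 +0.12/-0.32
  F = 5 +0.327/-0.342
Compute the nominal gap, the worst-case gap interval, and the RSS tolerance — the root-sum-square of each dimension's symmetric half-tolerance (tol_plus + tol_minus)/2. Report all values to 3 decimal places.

nominal=49.230 wc=[47.464,51.232] rss=0.786

Stack each dimension's contribution:
  +A: nom +4.600 → Σnom=4.600; wc +0.310/-0.188 → slack +0.310/-0.188; half-tol=0.249, Σhalf²=0.062001
  -B: nom -4.290 → Σnom=0.310; wc +0.420/-0.420 → slack +0.730/-0.608; half-tol=0.420, Σhalf²=0.238401
  +C: nom +22.450 → Σnom=22.760; wc +0.460/-0.161 → slack +1.190/-0.769; half-tol=0.310, Σhalf²=0.334811
  +D: nom +24.200 → Σnom=46.960; wc +0.350/-0.350 → slack +1.540/-1.119; half-tol=0.350, Σhalf²=0.457311
  +E: nom +7.270 → Σnom=54.230; wc +0.120/-0.320 → slack +1.660/-1.439; half-tol=0.220, Σhalf²=0.505711
  -F: nom -5.000 → Σnom=49.230; wc +0.342/-0.327 → slack +2.002/-1.766; half-tol=0.335, Σhalf²=0.617602
Nominal = 49.230. Worst-case = [49.230 - 1.766, 49.230 + 2.002] = [47.464, 51.232]. RSS = √0.617602 = 0.786.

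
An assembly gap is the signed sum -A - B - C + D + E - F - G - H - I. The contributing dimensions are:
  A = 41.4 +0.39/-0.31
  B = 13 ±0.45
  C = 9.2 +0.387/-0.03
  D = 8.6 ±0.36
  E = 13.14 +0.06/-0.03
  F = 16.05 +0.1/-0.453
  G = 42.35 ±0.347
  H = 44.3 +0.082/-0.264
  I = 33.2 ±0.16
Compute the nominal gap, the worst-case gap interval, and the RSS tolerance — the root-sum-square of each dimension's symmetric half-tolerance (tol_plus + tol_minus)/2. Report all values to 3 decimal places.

Stack each dimension's contribution:
  -A: nom -41.400 → Σnom=-41.400; wc +0.310/-0.390 → slack +0.310/-0.390; half-tol=0.350, Σhalf²=0.122500
  -B: nom -13.000 → Σnom=-54.400; wc +0.450/-0.450 → slack +0.760/-0.840; half-tol=0.450, Σhalf²=0.325000
  -C: nom -9.200 → Σnom=-63.600; wc +0.030/-0.387 → slack +0.790/-1.227; half-tol=0.209, Σhalf²=0.368472
  +D: nom +8.600 → Σnom=-55.000; wc +0.360/-0.360 → slack +1.150/-1.587; half-tol=0.360, Σhalf²=0.498072
  +E: nom +13.140 → Σnom=-41.860; wc +0.060/-0.030 → slack +1.210/-1.617; half-tol=0.045, Σhalf²=0.500097
  -F: nom -16.050 → Σnom=-57.910; wc +0.453/-0.100 → slack +1.663/-1.717; half-tol=0.277, Σhalf²=0.576550
  -G: nom -42.350 → Σnom=-100.260; wc +0.347/-0.347 → slack +2.010/-2.064; half-tol=0.347, Σhalf²=0.696959
  -H: nom -44.300 → Σnom=-144.560; wc +0.264/-0.082 → slack +2.274/-2.146; half-tol=0.173, Σhalf²=0.726888
  -I: nom -33.200 → Σnom=-177.760; wc +0.160/-0.160 → slack +2.434/-2.306; half-tol=0.160, Σhalf²=0.752487
Nominal = -177.760. Worst-case = [-177.760 - 2.306, -177.760 + 2.434] = [-180.066, -175.326]. RSS = √0.752487 = 0.867.

nominal=-177.760 wc=[-180.066,-175.326] rss=0.867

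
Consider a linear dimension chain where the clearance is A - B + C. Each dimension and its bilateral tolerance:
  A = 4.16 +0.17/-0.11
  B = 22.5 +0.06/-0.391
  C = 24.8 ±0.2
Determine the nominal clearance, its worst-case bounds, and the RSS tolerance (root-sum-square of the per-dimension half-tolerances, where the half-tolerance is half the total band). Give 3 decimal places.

nominal=6.460 wc=[6.090,7.221] rss=0.332

Stack each dimension's contribution:
  +A: nom +4.160 → Σnom=4.160; wc +0.170/-0.110 → slack +0.170/-0.110; half-tol=0.140, Σhalf²=0.019600
  -B: nom -22.500 → Σnom=-18.340; wc +0.391/-0.060 → slack +0.561/-0.170; half-tol=0.226, Σhalf²=0.070450
  +C: nom +24.800 → Σnom=6.460; wc +0.200/-0.200 → slack +0.761/-0.370; half-tol=0.200, Σhalf²=0.110450
Nominal = 6.460. Worst-case = [6.460 - 0.370, 6.460 + 0.761] = [6.090, 7.221]. RSS = √0.110450 = 0.332.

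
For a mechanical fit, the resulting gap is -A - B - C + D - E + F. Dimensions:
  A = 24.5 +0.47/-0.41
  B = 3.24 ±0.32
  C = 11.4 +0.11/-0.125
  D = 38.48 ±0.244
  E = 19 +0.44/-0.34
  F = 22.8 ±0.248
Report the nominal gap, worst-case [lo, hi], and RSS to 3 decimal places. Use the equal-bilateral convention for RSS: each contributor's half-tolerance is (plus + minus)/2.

nominal=3.140 wc=[1.308,4.827] rss=0.764

Stack each dimension's contribution:
  -A: nom -24.500 → Σnom=-24.500; wc +0.410/-0.470 → slack +0.410/-0.470; half-tol=0.440, Σhalf²=0.193600
  -B: nom -3.240 → Σnom=-27.740; wc +0.320/-0.320 → slack +0.730/-0.790; half-tol=0.320, Σhalf²=0.296000
  -C: nom -11.400 → Σnom=-39.140; wc +0.125/-0.110 → slack +0.855/-0.900; half-tol=0.117, Σhalf²=0.309806
  +D: nom +38.480 → Σnom=-0.660; wc +0.244/-0.244 → slack +1.099/-1.144; half-tol=0.244, Σhalf²=0.369342
  -E: nom -19.000 → Σnom=-19.660; wc +0.340/-0.440 → slack +1.439/-1.584; half-tol=0.390, Σhalf²=0.521442
  +F: nom +22.800 → Σnom=3.140; wc +0.248/-0.248 → slack +1.687/-1.832; half-tol=0.248, Σhalf²=0.582946
Nominal = 3.140. Worst-case = [3.140 - 1.832, 3.140 + 1.687] = [1.308, 4.827]. RSS = √0.582946 = 0.764.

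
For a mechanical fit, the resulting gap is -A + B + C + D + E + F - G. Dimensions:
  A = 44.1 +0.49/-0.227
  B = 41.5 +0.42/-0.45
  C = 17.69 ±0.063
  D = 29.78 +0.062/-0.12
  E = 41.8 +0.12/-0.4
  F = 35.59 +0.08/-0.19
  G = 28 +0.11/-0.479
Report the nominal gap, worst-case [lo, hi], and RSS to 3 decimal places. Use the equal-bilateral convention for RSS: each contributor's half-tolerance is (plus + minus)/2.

nominal=94.260 wc=[92.437,95.711] rss=0.709

Stack each dimension's contribution:
  -A: nom -44.100 → Σnom=-44.100; wc +0.227/-0.490 → slack +0.227/-0.490; half-tol=0.358, Σhalf²=0.128522
  +B: nom +41.500 → Σnom=-2.600; wc +0.420/-0.450 → slack +0.647/-0.940; half-tol=0.435, Σhalf²=0.317747
  +C: nom +17.690 → Σnom=15.090; wc +0.063/-0.063 → slack +0.710/-1.003; half-tol=0.063, Σhalf²=0.321716
  +D: nom +29.780 → Σnom=44.870; wc +0.062/-0.120 → slack +0.772/-1.123; half-tol=0.091, Σhalf²=0.329997
  +E: nom +41.800 → Σnom=86.670; wc +0.120/-0.400 → slack +0.892/-1.523; half-tol=0.260, Σhalf²=0.397597
  +F: nom +35.590 → Σnom=122.260; wc +0.080/-0.190 → slack +0.972/-1.713; half-tol=0.135, Σhalf²=0.415822
  -G: nom -28.000 → Σnom=94.260; wc +0.479/-0.110 → slack +1.451/-1.823; half-tol=0.294, Σhalf²=0.502552
Nominal = 94.260. Worst-case = [94.260 - 1.823, 94.260 + 1.451] = [92.437, 95.711]. RSS = √0.502552 = 0.709.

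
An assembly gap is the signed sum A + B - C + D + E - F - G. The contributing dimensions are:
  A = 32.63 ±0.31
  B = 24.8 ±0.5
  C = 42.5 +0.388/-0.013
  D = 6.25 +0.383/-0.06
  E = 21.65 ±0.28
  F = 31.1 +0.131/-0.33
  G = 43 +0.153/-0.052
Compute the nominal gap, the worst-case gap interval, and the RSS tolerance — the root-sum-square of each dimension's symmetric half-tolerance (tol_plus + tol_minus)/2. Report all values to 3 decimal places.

Stack each dimension's contribution:
  +A: nom +32.630 → Σnom=32.630; wc +0.310/-0.310 → slack +0.310/-0.310; half-tol=0.310, Σhalf²=0.096100
  +B: nom +24.800 → Σnom=57.430; wc +0.500/-0.500 → slack +0.810/-0.810; half-tol=0.500, Σhalf²=0.346100
  -C: nom -42.500 → Σnom=14.930; wc +0.013/-0.388 → slack +0.823/-1.198; half-tol=0.201, Σhalf²=0.386300
  +D: nom +6.250 → Σnom=21.180; wc +0.383/-0.060 → slack +1.206/-1.258; half-tol=0.222, Σhalf²=0.435362
  +E: nom +21.650 → Σnom=42.830; wc +0.280/-0.280 → slack +1.486/-1.538; half-tol=0.280, Σhalf²=0.513763
  -F: nom -31.100 → Σnom=11.730; wc +0.330/-0.131 → slack +1.816/-1.669; half-tol=0.231, Σhalf²=0.566893
  -G: nom -43.000 → Σnom=-31.270; wc +0.052/-0.153 → slack +1.868/-1.822; half-tol=0.102, Σhalf²=0.577399
Nominal = -31.270. Worst-case = [-31.270 - 1.822, -31.270 + 1.868] = [-33.092, -29.402]. RSS = √0.577399 = 0.760.

nominal=-31.270 wc=[-33.092,-29.402] rss=0.760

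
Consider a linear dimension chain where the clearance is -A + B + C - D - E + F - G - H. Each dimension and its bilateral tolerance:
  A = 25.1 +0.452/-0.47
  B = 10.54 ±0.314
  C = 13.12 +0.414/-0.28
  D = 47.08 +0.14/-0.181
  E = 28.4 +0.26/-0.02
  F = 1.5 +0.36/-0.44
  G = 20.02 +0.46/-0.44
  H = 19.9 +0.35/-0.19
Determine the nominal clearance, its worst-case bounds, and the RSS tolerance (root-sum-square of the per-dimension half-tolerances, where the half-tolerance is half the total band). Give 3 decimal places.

Stack each dimension's contribution:
  -A: nom -25.100 → Σnom=-25.100; wc +0.470/-0.452 → slack +0.470/-0.452; half-tol=0.461, Σhalf²=0.212521
  +B: nom +10.540 → Σnom=-14.560; wc +0.314/-0.314 → slack +0.784/-0.766; half-tol=0.314, Σhalf²=0.311117
  +C: nom +13.120 → Σnom=-1.440; wc +0.414/-0.280 → slack +1.198/-1.046; half-tol=0.347, Σhalf²=0.431526
  -D: nom -47.080 → Σnom=-48.520; wc +0.181/-0.140 → slack +1.379/-1.186; half-tol=0.161, Σhalf²=0.457286
  -E: nom -28.400 → Σnom=-76.920; wc +0.020/-0.260 → slack +1.399/-1.446; half-tol=0.140, Σhalf²=0.476886
  +F: nom +1.500 → Σnom=-75.420; wc +0.360/-0.440 → slack +1.759/-1.886; half-tol=0.400, Σhalf²=0.636886
  -G: nom -20.020 → Σnom=-95.440; wc +0.440/-0.460 → slack +2.199/-2.346; half-tol=0.450, Σhalf²=0.839386
  -H: nom -19.900 → Σnom=-115.340; wc +0.190/-0.350 → slack +2.389/-2.696; half-tol=0.270, Σhalf²=0.912286
Nominal = -115.340. Worst-case = [-115.340 - 2.696, -115.340 + 2.389] = [-118.036, -112.951]. RSS = √0.912286 = 0.955.

nominal=-115.340 wc=[-118.036,-112.951] rss=0.955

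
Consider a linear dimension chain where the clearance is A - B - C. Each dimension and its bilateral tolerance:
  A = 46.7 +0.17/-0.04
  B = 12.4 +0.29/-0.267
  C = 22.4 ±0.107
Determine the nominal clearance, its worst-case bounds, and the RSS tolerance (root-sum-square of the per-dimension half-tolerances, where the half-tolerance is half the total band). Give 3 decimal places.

Stack each dimension's contribution:
  +A: nom +46.700 → Σnom=46.700; wc +0.170/-0.040 → slack +0.170/-0.040; half-tol=0.105, Σhalf²=0.011025
  -B: nom -12.400 → Σnom=34.300; wc +0.267/-0.290 → slack +0.437/-0.330; half-tol=0.278, Σhalf²=0.088587
  -C: nom -22.400 → Σnom=11.900; wc +0.107/-0.107 → slack +0.544/-0.437; half-tol=0.107, Σhalf²=0.100036
Nominal = 11.900. Worst-case = [11.900 - 0.437, 11.900 + 0.544] = [11.463, 12.444]. RSS = √0.100036 = 0.316.

nominal=11.900 wc=[11.463,12.444] rss=0.316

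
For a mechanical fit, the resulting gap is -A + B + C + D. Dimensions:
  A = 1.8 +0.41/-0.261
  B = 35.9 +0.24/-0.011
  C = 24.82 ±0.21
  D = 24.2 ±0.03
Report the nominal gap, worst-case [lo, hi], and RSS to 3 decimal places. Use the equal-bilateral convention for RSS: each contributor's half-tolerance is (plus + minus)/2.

nominal=83.120 wc=[82.459,83.861] rss=0.416

Stack each dimension's contribution:
  -A: nom -1.800 → Σnom=-1.800; wc +0.261/-0.410 → slack +0.261/-0.410; half-tol=0.336, Σhalf²=0.112560
  +B: nom +35.900 → Σnom=34.100; wc +0.240/-0.011 → slack +0.501/-0.421; half-tol=0.126, Σhalf²=0.128311
  +C: nom +24.820 → Σnom=58.920; wc +0.210/-0.210 → slack +0.711/-0.631; half-tol=0.210, Σhalf²=0.172411
  +D: nom +24.200 → Σnom=83.120; wc +0.030/-0.030 → slack +0.741/-0.661; half-tol=0.030, Σhalf²=0.173311
Nominal = 83.120. Worst-case = [83.120 - 0.661, 83.120 + 0.741] = [82.459, 83.861]. RSS = √0.173311 = 0.416.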